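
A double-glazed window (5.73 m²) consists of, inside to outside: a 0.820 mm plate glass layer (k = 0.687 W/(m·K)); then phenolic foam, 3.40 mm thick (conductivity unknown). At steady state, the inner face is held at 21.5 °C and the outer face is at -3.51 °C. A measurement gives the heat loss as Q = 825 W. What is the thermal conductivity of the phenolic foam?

ΣR = ΔT/Q = |21.5 − -3.51|/825 = 0.03032 K/W
Known resistances:
  R_plate glass = L/(kA) = 8.20×10^-4/(0.687·5.73) = 2.083×10^-4 K/W
R_phenolic foam = ΣR − ΣR_known = 0.03032 − 2.083×10^-4 = 0.03011 K/W
L/(kA) = 0.03011 ⇒ k = 0.00340/(0.03011·5.73) = 0.0197 W/m·K

k = 0.0197 W/m·K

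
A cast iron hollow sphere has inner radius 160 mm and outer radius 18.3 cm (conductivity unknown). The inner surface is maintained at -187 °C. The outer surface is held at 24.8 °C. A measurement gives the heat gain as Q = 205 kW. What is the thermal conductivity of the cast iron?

ΣR = ΔT/Q = |-187 − 24.8|/2.05×10^5 = 0.001033 K/W
(1/r₁−1/r₂)/(4πk) = 0.001033 ⇒ k = 0.7855/(4π·0.001033) = 60.5 W/m·K

k = 60.5 W/m·K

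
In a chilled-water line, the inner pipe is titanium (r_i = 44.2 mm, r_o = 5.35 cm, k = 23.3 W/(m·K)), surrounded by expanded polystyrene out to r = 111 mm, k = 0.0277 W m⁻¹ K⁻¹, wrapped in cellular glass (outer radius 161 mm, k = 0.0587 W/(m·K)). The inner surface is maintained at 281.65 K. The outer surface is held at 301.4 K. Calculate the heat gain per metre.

Resistance network (inner→outer):
  R'_titanium = ln(0.0535/0.0442)/(2πk) = 0.1910/(2π·23.3) = 0.001304 m·K/W
  R'_expanded polystyrene = ln(0.111/0.0535)/(2πk) = 0.7298/(2π·0.0277) = 4.193 m·K/W
  R'_cellular glass = ln(0.161/0.111)/(2πk) = 0.3719/(2π·0.0587) = 1.008 m·K/W
ΣR = 0.001304 + 4.193 + 1.008 = 5.202 m·K/W
Q' = ΔT/ΣR = (281.65 K − 301.4 K)/5.202 = -3.80 W/m
(Negative Q' ⇒ heat flows inward; heat gain = 3.80 W/m.)

Q' = 3.80 W/m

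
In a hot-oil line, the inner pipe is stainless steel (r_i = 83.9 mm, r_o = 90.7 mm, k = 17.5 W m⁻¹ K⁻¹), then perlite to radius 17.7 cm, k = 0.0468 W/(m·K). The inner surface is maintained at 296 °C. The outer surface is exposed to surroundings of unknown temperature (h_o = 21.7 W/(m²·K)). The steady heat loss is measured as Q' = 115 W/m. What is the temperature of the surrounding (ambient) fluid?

T_out = 29.7 °C

Sum the resistances:
  R'_stainless steel = ln(0.0907/0.0839)/(2πk) = 0.07793/(2π·17.5) = 7.088×10^-4 m·K/W
  R'_perlite = ln(0.177/0.0907)/(2πk) = 0.6686/(2π·0.0468) = 2.274 m·K/W
  R'_conv,out = 1/(2πr h) = 1/(2π·0.177·21.7) = 0.04144 m·K/W
ΣR = 2.316 m·K/W
ΔT = Q'·ΣR = 115 × 2.316 = 266.3 K
Heat flows outward, so T_out = T_in − ΔT = 296 − 266.3 = 29.7 °C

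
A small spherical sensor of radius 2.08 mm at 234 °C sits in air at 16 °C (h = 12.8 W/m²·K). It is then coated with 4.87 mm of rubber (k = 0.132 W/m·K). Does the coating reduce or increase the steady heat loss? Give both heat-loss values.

increases: 0.152 → 0.657 W

Critical radius for a sphere: r_cr = 2k/h = 0.0206 m = 2.06 cm.
Outer radius after coating: r₂ = 0.00208 + 0.00487 = 0.00695 m.
Since r₁ < r_cr and r₂ ≤ r_cr, the coating moves toward the maximum at r_cr — heat loss rises.
Bare: R = 1/(4πr₁²h) = 1437 K/W; Q = 218/1437 = 0.152 W.
Coated: R = R_cond + R_conv = 331.8 K/W; Q = 218/331.8 = 0.657 W.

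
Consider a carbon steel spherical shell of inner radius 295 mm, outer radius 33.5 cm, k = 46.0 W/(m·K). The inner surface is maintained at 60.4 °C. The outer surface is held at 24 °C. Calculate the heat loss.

Q = 52000 W

Q = 4πk·ΔT/(1/r₁ − 1/r₂) = 4π × 46.0 × 36.4 / (1/0.295 − 1/0.335) = 52000 W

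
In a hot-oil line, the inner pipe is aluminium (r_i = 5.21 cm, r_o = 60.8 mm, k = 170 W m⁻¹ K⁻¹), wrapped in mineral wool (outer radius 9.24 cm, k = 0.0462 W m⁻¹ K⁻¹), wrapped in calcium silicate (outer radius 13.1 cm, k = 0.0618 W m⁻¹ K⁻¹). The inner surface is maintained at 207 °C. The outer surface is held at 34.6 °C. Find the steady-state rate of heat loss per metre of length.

Q' = 73.6 W/m

Resistance network (inner→outer):
  R'_aluminium = ln(0.0608/0.0521)/(2πk) = 0.1544/(2π·170) = 1.446×10^-4 m·K/W
  R'_mineral wool = ln(0.0924/0.0608)/(2πk) = 0.4185/(2π·0.0462) = 1.442 m·K/W
  R'_calcium silicate = ln(0.131/0.0924)/(2πk) = 0.3491/(2π·0.0618) = 0.8990 m·K/W
ΣR = 1.446×10^-4 + 1.442 + 0.8990 = 2.341 m·K/W
Q' = ΔT/ΣR = (207 °C − 34.6 °C)/2.341 = 73.6 W/m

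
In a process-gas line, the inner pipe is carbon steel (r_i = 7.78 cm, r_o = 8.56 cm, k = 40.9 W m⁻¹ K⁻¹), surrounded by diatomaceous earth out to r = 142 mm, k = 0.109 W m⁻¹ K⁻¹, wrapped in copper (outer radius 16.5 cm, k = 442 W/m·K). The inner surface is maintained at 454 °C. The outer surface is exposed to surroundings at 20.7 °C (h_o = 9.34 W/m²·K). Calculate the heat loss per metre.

Treat each layer as a resistance in series:
  R'_carbon steel = ln(0.0856/0.0778)/(2πk) = 0.09554/(2π·40.9) = 3.718×10^-4 m·K/W
  R'_diatomaceous earth = ln(0.142/0.0856)/(2πk) = 0.5061/(2π·0.109) = 0.7390 m·K/W
  R'_copper = ln(0.165/0.142)/(2πk) = 0.1501/(2π·442) = 5.405×10^-5 m·K/W
  R'_conv,out = 1/(2πr h) = 1/(2π·0.165·9.34) = 0.1033 m·K/W
ΣR = 3.718×10^-4 + 0.7390 + 5.405×10^-5 + 0.1033 = 0.8427 m·K/W
Q' = ΔT/ΣR = (454 °C − 20.7 °C)/0.8427 = 514 W/m

Q' = 514 W/m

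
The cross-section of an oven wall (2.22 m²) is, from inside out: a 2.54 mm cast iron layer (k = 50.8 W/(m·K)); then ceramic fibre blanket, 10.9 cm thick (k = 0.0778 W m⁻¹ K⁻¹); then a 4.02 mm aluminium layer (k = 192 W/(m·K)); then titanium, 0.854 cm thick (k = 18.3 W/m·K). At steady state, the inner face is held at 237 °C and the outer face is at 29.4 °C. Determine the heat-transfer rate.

Treat each layer as a resistance in series:
  R_cast iron = L/(kA) = 0.00254/(50.8·2.22) = 2.252×10^-5 K/W
  R_ceramic fibre blanket = L/(kA) = 0.109/(0.0778·2.22) = 0.6311 K/W
  R_aluminium = L/(kA) = 0.00402/(192·2.22) = 9.431×10^-6 K/W
  R_titanium = L/(kA) = 0.00854/(18.3·2.22) = 2.102×10^-4 K/W
ΣR = 2.252×10^-5 + 0.6311 + 9.431×10^-6 + 2.102×10^-4 = 0.6313 K/W
Q = ΔT/ΣR = (237 °C − 29.4 °C)/0.6313 = 329 W

Q = 329 W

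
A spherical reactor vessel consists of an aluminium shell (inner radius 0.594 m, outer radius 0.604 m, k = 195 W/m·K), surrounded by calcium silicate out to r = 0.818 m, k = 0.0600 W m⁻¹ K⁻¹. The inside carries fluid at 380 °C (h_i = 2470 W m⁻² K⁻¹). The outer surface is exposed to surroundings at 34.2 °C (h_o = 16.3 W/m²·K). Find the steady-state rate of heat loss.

Series thermal resistances, inner to outer:
  R_conv,in = 1/(4πr²h) = 1/(4π·0.594²·2470) = 9.131×10^-5 K/W
  R_aluminium = (1/0.594 − 1/0.604)/(4πk) = 0.02787/(4π·195) = 1.137×10^-5 K/W
  R_calcium silicate = (1/0.604 − 1/0.818)/(4πk) = 0.4331/(4π·0.0600) = 0.5745 K/W
  R_conv,out = 1/(4πr²h) = 1/(4π·0.818²·16.3) = 0.007296 K/W
ΣR = 9.131×10^-5 + 1.137×10^-5 + 0.5745 + 0.007296 = 0.5819 K/W
Q = ΔT/ΣR = (380 °C − 34.2 °C)/0.5819 = 594 W

Q = 594 W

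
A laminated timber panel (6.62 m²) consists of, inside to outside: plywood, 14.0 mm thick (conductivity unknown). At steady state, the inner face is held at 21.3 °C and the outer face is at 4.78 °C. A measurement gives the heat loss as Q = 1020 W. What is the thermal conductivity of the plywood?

ΣR = ΔT/Q = |21.3 − 4.78|/1020 = 0.01620 K/W
L/(kA) = 0.01620 ⇒ k = 0.0140/(0.01620·6.62) = 0.131 W/m·K

k = 0.131 W/m·K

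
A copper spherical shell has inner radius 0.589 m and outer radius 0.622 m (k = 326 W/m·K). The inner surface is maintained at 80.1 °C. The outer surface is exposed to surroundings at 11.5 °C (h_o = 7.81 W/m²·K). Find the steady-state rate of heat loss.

Q = 2.60 kW

Treat each layer as a resistance in series:
  R_copper = (1/0.589 − 1/0.622)/(4πk) = 0.09008/(4π·326) = 2.199×10^-5 K/W
  R_conv,out = 1/(4πr²h) = 1/(4π·0.622²·7.81) = 0.02634 K/W
ΣR = 2.199×10^-5 + 0.02634 = 0.02636 K/W
Q = ΔT/ΣR = (80.1 °C − 11.5 °C)/0.02636 = 2600 W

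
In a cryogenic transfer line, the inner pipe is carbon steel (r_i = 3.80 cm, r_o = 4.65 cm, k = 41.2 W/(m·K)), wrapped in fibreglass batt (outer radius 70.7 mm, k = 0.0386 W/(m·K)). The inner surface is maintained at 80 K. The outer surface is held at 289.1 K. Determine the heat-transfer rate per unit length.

Q' = 121 W/m

Series thermal resistances, inner to outer:
  R'_carbon steel = ln(0.0465/0.0380)/(2πk) = 0.2019/(2π·41.2) = 7.798×10^-4 m·K/W
  R'_fibreglass batt = ln(0.0707/0.0465)/(2πk) = 0.4190/(2π·0.0386) = 1.728 m·K/W
ΣR = 7.798×10^-4 + 1.728 = 1.729 m·K/W
Q' = ΔT/ΣR = (80 K − 289.1 K)/1.729 = -121 W/m
(Negative Q' ⇒ heat flows inward; heat gain = 121 W/m.)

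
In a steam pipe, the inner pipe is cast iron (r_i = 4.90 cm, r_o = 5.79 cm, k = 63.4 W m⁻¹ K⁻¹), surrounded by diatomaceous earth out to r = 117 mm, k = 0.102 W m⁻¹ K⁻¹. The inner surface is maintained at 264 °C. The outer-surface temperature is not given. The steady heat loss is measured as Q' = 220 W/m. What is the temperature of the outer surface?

T_out = 22.4 °C

Sum the resistances:
  R'_cast iron = ln(0.0579/0.0490)/(2πk) = 0.1669/(2π·63.4) = 4.190×10^-4 m·K/W
  R'_diatomaceous earth = ln(0.117/0.0579)/(2πk) = 0.7035/(2π·0.102) = 1.098 m·K/W
ΣR = 1.098 m·K/W
ΔT = Q'·ΣR = 220 × 1.098 = 241.6 K
Heat flows outward, so T_out = T_in − ΔT = 264 − 241.6 = 22.4 °C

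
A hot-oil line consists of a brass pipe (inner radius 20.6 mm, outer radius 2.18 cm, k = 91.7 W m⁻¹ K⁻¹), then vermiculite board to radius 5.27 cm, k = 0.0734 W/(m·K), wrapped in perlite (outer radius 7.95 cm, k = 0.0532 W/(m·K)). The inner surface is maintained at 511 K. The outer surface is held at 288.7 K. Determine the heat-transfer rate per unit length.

Series thermal resistances, inner to outer:
  R'_brass = ln(0.0218/0.0206)/(2πk) = 0.05662/(2π·91.7) = 9.827×10^-5 m·K/W
  R'_vermiculite board = ln(0.0527/0.0218)/(2πk) = 0.8827/(2π·0.0734) = 1.914 m·K/W
  R'_perlite = ln(0.0795/0.0527)/(2πk) = 0.4111/(2π·0.0532) = 1.230 m·K/W
ΣR = 9.827×10^-5 + 1.914 + 1.230 = 3.144 m·K/W
Q' = ΔT/ΣR = (511 K − 288.7 K)/3.144 = 70.7 W/m

Q' = 70.7 W/m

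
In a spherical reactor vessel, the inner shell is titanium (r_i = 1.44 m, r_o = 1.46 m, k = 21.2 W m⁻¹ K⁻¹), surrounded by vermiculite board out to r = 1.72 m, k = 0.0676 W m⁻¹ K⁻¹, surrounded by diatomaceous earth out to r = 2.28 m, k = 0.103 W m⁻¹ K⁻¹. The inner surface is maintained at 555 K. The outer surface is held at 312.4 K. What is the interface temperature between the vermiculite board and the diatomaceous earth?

T = 428 K

Series thermal resistances, inner to outer:
  R_titanium = (1/1.44 − 1/1.46)/(4πk) = 0.009513/(4π·21.2) = 3.571×10^-5 K/W
  R_vermiculite board = (1/1.46 − 1/1.72)/(4πk) = 0.1035/(4π·0.0676) = 0.1219 K/W
  R_diatomaceous earth = (1/1.72 − 1/2.28)/(4πk) = 0.1428/(4π·0.103) = 0.1103 K/W
ΣR = 3.571×10^-5 + 0.1219 + 0.1103 = 0.2322 K/W
Q = ΔT/ΣR = (555 K − 312.4 K)/0.2322 = 1045 W
From the inner boundary to the vermiculite board/diatomaceous earth interface, ΣR_partial = 0.1219 K/W.
T_interface = T_in − Q·ΣR_partial = 555 K − (1045)(0.1219) = 428 K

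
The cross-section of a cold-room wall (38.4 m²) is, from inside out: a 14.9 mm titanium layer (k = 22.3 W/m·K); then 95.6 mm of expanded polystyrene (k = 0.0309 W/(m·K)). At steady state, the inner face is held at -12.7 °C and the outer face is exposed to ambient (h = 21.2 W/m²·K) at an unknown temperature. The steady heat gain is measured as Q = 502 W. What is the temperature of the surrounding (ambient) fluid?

Sum the resistances:
  R_titanium = L/(kA) = 0.0149/(22.3·38.4) = 1.740×10^-5 K/W
  R_expanded polystyrene = L/(kA) = 0.0956/(0.0309·38.4) = 0.08057 K/W
  R_conv,out = 1/(hA) = 1/(21.2·38.4) = 0.001228 K/W
ΣR = 0.08181 K/W
ΔT = Q·ΣR = 502 × 0.08181 = 41.07 K
Heat flows inward, so T_out = T_in + ΔT = -12.7 + 41.07 = 28.4 °C

T_out = 28.4 °C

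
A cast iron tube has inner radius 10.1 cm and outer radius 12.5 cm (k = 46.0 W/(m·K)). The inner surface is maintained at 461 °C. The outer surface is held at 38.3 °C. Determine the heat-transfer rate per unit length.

Q' = 573 kW/m

Q' = 2πk·ΔT/ln(r₂/r₁) = 2π × 46.0 × 422.7 / ln(0.125/0.101) = 5.73×10^5 W/m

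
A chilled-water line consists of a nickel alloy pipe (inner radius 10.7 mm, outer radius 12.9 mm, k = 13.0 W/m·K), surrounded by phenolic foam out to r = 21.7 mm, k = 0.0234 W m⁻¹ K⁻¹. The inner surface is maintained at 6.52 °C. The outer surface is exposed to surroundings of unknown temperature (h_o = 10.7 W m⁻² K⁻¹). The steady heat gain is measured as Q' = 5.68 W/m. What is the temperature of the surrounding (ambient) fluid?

T_out = 30.5 °C

Sum the resistances:
  R'_nickel alloy = ln(0.0129/0.0107)/(2πk) = 0.1870/(2π·13.0) = 0.002289 m·K/W
  R'_phenolic foam = ln(0.0217/0.0129)/(2πk) = 0.5201/(2π·0.0234) = 3.537 m·K/W
  R'_conv,out = 1/(2πr h) = 1/(2π·0.0217·10.7) = 0.6855 m·K/W
ΣR = 4.225 m·K/W
ΔT = Q'·ΣR = 5.68 × 4.225 = 24.00 K
Heat flows inward, so T_out = T_in + ΔT = 6.52 + 24.00 = 30.5 °C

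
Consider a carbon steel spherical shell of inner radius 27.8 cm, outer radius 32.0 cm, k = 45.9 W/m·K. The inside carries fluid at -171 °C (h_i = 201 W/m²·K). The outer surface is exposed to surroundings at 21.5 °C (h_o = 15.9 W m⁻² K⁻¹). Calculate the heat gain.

Q = 3.51 kW

Resistance network (inner→outer):
  R_conv,in = 1/(4πr²h) = 1/(4π·0.278²·201) = 0.005123 K/W
  R_carbon steel = (1/0.278 − 1/0.320)/(4πk) = 0.4721/(4π·45.9) = 8.185×10^-4 K/W
  R_conv,out = 1/(4πr²h) = 1/(4π·0.320²·15.9) = 0.04888 K/W
ΣR = 0.005123 + 8.185×10^-4 + 0.04888 = 0.05482 K/W
Q = ΔT/ΣR = (-171 °C − 21.5 °C)/0.05482 = -3510 W
(Negative Q ⇒ heat flows inward; heat gain = 3510 W.)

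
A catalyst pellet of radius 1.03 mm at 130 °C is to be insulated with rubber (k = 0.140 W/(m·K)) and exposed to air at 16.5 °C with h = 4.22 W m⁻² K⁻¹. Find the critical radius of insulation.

For a sphere, r_cr = 2k_ins/h = 2·0.140/4.22 = 0.0664 m = 6.64 cm

r_cr = 6.64 cm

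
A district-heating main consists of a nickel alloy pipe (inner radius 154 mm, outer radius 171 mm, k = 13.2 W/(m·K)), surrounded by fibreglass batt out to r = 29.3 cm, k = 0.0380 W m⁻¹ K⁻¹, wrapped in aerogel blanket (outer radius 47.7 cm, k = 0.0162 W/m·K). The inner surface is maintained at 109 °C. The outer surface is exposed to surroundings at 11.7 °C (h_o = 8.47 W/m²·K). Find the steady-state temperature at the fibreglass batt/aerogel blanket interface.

Series thermal resistances, inner to outer:
  R'_nickel alloy = ln(0.171/0.154)/(2πk) = 0.1047/(2π·13.2) = 0.001263 m·K/W
  R'_fibreglass batt = ln(0.293/0.171)/(2πk) = 0.5385/(2π·0.0380) = 2.255 m·K/W
  R'_aerogel blanket = ln(0.477/0.293)/(2πk) = 0.4873/(2π·0.0162) = 4.788 m·K/W
  R'_conv,out = 1/(2πr h) = 1/(2π·0.477·8.47) = 0.03939 m·K/W
ΣR = 0.001263 + 2.255 + 4.788 + 0.03939 = 7.084 m·K/W
Q' = ΔT/ΣR = (109 °C − 11.7 °C)/7.084 = 13.74 W/m
From the inner boundary to the fibreglass batt/aerogel blanket interface, ΣR_partial = 2.256 m·K/W.
T_interface = T_in − Q'·ΣR_partial = 109 °C − (13.74)(2.256) = 78.0 °C

T = 78.0 °C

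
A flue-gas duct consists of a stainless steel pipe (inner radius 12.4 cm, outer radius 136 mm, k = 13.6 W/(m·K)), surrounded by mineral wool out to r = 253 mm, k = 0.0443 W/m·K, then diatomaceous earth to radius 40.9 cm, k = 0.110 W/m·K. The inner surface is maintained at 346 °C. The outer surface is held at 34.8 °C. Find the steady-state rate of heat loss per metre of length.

Resistance network (inner→outer):
  R'_stainless steel = ln(0.136/0.124)/(2πk) = 0.09237/(2π·13.6) = 0.001081 m·K/W
  R'_mineral wool = ln(0.253/0.136)/(2πk) = 0.6207/(2π·0.0443) = 2.230 m·K/W
  R'_diatomaceous earth = ln(0.409/0.253)/(2πk) = 0.4803/(2π·0.110) = 0.6950 m·K/W
ΣR = 0.001081 + 2.230 + 0.6950 = 2.926 m·K/W
Q' = ΔT/ΣR = (346 °C − 34.8 °C)/2.926 = 106 W/m

Q' = 106 W/m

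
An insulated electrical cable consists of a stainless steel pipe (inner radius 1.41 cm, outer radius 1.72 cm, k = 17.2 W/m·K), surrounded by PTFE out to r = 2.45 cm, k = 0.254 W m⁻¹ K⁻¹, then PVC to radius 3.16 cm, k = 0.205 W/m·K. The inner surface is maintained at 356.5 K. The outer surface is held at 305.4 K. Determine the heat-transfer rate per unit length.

Series thermal resistances, inner to outer:
  R'_stainless steel = ln(0.0172/0.0141)/(2πk) = 0.1987/(2π·17.2) = 0.001839 m·K/W
  R'_PTFE = ln(0.0245/0.0172)/(2πk) = 0.3538/(2π·0.254) = 0.2217 m·K/W
  R'_PVC = ln(0.0316/0.0245)/(2πk) = 0.2545/(2π·0.205) = 0.1976 m·K/W
ΣR = 0.001839 + 0.2217 + 0.1976 = 0.4211 m·K/W
Q' = ΔT/ΣR = (356.5 K − 305.4 K)/0.4211 = 121 W/m

Q' = 121 W/m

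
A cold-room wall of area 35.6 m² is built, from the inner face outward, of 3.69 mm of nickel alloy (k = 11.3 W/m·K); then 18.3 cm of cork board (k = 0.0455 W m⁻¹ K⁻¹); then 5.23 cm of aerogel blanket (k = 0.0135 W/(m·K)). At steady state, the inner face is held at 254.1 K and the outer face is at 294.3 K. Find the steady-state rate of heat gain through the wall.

Q = 181 W

Treat each layer as a resistance in series:
  R_nickel alloy = L/(kA) = 0.00369/(11.3·35.6) = 9.173×10^-6 K/W
  R_cork board = L/(kA) = 0.183/(0.0455·35.6) = 0.1130 K/W
  R_aerogel blanket = L/(kA) = 0.0523/(0.0135·35.6) = 0.1088 K/W
ΣR = 9.173×10^-6 + 0.1130 + 0.1088 = 0.2218 K/W
Q = ΔT/ΣR = (254.1 K − 294.3 K)/0.2218 = -181 W
(Negative Q ⇒ heat flows inward; heat gain = 181 W.)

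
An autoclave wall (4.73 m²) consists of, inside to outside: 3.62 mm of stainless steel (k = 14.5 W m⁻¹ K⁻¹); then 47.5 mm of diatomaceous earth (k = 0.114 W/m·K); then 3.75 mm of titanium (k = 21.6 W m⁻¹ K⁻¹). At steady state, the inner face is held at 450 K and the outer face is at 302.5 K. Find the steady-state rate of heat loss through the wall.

Q = 1670 W

Resistance network (inner→outer):
  R_stainless steel = L/(kA) = 0.00362/(14.5·4.73) = 5.278×10^-5 K/W
  R_diatomaceous earth = L/(kA) = 0.0475/(0.114·4.73) = 0.08809 K/W
  R_titanium = L/(kA) = 0.00375/(21.6·4.73) = 3.670×10^-5 K/W
ΣR = 5.278×10^-5 + 0.08809 + 3.670×10^-5 = 0.08818 K/W
Q = ΔT/ΣR = (450 K − 302.5 K)/0.08818 = 1670 W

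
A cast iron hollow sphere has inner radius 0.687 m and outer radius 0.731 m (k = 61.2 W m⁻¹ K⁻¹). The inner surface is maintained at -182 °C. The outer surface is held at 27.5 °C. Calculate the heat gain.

Q = 1.84×10^6 W

Q = 4πk·ΔT/(1/r₁ − 1/r₂) = 4π × 61.2 × 209.5 / (1/0.687 − 1/0.731) = 1.84×10^6 W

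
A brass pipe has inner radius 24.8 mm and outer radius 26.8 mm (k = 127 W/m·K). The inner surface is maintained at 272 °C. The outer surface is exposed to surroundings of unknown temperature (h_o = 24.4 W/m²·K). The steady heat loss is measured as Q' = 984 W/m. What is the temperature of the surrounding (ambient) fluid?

T_out = 32.4 °C

Series resistances:
  R'_brass = ln(0.0268/0.0248)/(2πk) = 0.07756/(2π·127) = 9.720×10^-5 m·K/W
  R'_conv,out = 1/(2πr h) = 1/(2π·0.0268·24.4) = 0.2434 m·K/W
ΣR = 0.2435 m·K/W
ΔT = Q'·ΣR = 984 × 0.2435 = 239.6 K
Heat flows outward, so T_out = T_in − ΔT = 272 − 239.6 = 32.4 °C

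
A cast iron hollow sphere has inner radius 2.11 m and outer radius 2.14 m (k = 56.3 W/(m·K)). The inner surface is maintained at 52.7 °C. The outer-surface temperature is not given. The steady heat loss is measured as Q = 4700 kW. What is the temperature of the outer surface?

Sum the resistances:
  R_cast iron = (1/2.11 − 1/2.14)/(4πk) = 0.006644/(4π·56.3) = 9.391×10^-6 K/W
ΣR = 9.391×10^-6 K/W
ΔT = Q·ΣR = 4.70×10^6 × 9.391×10^-6 = 44.14 K
Heat flows outward, so T_out = T_in − ΔT = 52.7 − 44.14 = 8.56 °C

T_out = 8.56 °C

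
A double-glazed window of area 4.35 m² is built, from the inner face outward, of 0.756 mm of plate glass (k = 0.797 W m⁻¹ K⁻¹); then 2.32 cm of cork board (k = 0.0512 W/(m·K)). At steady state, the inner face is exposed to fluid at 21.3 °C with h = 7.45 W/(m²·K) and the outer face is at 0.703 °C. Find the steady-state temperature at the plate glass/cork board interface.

T = 16.6 °C

Treat each layer as a resistance in series:
  R_conv,in = 1/(hA) = 1/(7.45·4.35) = 0.03086 K/W
  R_plate glass = L/(kA) = 7.56×10^-4/(0.797·4.35) = 2.181×10^-4 K/W
  R_cork board = L/(kA) = 0.0232/(0.0512·4.35) = 0.1042 K/W
ΣR = 0.03086 + 2.181×10^-4 + 0.1042 = 0.1353 K/W
Q = ΔT/ΣR = (21.3 °C − 0.703 °C)/0.1353 = 152.2 W
From the inner boundary to the plate glass/cork board interface, ΣR_partial = 0.03108 K/W.
T_interface = T_in − Q·ΣR_partial = 21.3 °C − (152.2)(0.03108) = 16.6 °C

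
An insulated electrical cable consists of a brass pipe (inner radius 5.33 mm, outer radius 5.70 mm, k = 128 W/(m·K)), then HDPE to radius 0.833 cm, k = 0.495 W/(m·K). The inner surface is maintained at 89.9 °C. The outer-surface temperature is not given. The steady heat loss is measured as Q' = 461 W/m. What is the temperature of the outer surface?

T_out = 33.6 °C

Sum the resistances:
  R'_brass = ln(0.00570/0.00533)/(2πk) = 0.06711/(2π·128) = 8.345×10^-5 m·K/W
  R'_HDPE = ln(0.00833/0.00570)/(2πk) = 0.3794/(2π·0.495) = 0.1220 m·K/W
ΣR = 0.1221 m·K/W
ΔT = Q'·ΣR = 461 × 0.1221 = 56.29 K
Heat flows outward, so T_out = T_in − ΔT = 89.9 − 56.29 = 33.6 °C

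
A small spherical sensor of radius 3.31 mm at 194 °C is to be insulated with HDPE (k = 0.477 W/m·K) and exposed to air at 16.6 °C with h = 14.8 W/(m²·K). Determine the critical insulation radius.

For a sphere, r_cr = 2k_ins/h = 2·0.477/14.8 = 0.0645 m = 6.45 cm

r_cr = 6.45 cm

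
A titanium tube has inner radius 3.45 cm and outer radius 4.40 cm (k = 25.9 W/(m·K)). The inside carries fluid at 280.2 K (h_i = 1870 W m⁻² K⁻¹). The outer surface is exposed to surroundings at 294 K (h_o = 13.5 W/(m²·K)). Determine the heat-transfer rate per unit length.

Series thermal resistances, inner to outer:
  R'_conv,in = 1/(2πr h) = 1/(2π·0.0345·1870) = 0.002467 m·K/W
  R'_titanium = ln(0.0440/0.0345)/(2πk) = 0.2432/(2π·25.9) = 0.001495 m·K/W
  R'_conv,out = 1/(2πr h) = 1/(2π·0.0440·13.5) = 0.2679 m·K/W
ΣR = 0.002467 + 0.001495 + 0.2679 = 0.2719 m·K/W
Q' = ΔT/ΣR = (280.2 K − 294 K)/0.2719 = -50.8 W/m
(Negative Q' ⇒ heat flows inward; heat gain = 50.8 W/m.)

Q' = 50.8 W/m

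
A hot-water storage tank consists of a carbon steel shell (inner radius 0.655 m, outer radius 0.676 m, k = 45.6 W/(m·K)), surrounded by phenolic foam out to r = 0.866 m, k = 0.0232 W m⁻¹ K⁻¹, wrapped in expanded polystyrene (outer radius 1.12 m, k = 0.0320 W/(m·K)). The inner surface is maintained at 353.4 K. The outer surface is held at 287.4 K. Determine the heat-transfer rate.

Treat each layer as a resistance in series:
  R_carbon steel = (1/0.655 − 1/0.676)/(4πk) = 0.04743/(4π·45.6) = 8.277×10^-5 K/W
  R_phenolic foam = (1/0.676 − 1/0.866)/(4πk) = 0.3246/(4π·0.0232) = 1.113 K/W
  R_expanded polystyrene = (1/0.866 − 1/1.12)/(4πk) = 0.2619/(4π·0.0320) = 0.6512 K/W
ΣR = 8.277×10^-5 + 1.113 + 0.6512 = 1.764 K/W
Q = ΔT/ΣR = (353.4 K − 287.4 K)/1.764 = 37.4 W

Q = 37.4 W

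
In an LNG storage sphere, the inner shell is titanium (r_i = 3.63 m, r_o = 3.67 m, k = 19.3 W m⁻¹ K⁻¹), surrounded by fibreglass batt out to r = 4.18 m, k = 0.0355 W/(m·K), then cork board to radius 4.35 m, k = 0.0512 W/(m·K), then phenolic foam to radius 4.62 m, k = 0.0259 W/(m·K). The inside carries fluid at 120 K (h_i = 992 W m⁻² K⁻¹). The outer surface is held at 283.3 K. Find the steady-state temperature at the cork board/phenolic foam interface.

T = 231.6 K

Resistance network (inner→outer):
  R_conv,in = 1/(4πr²h) = 1/(4π·3.63²·992) = 6.088×10^-6 K/W
  R_titanium = (1/3.63 − 1/3.67)/(4πk) = 0.003003/(4π·19.3) = 1.238×10^-5 K/W
  R_fibreglass batt = (1/3.67 − 1/4.18)/(4πk) = 0.03325/(4π·0.0355) = 0.07452 K/W
  R_cork board = (1/4.18 − 1/4.35)/(4πk) = 0.009349/(4π·0.0512) = 0.01453 K/W
  R_phenolic foam = (1/4.35 − 1/4.62)/(4πk) = 0.01343/(4π·0.0259) = 0.04128 K/W
ΣR = 6.088×10^-6 + 1.238×10^-5 + 0.07452 + 0.01453 + 0.04128 = 0.1303 K/W
Q = ΔT/ΣR = (120 K − 283.3 K)/0.1303 = -1253 W
From the inner boundary to the cork board/phenolic foam interface, ΣR_partial = 0.08907 K/W.
T_interface = T_in − Q·ΣR_partial = 120 K − (-1253)(0.08907) = 231.6 K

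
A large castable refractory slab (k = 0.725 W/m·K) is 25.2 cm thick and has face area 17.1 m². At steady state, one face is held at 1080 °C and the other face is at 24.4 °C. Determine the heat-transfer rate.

Q = 51.9 kW

Q = kA·ΔT/L = 0.725 × 17.1 × |1080 °C − 24.4 °C| / 0.252 = 51900 W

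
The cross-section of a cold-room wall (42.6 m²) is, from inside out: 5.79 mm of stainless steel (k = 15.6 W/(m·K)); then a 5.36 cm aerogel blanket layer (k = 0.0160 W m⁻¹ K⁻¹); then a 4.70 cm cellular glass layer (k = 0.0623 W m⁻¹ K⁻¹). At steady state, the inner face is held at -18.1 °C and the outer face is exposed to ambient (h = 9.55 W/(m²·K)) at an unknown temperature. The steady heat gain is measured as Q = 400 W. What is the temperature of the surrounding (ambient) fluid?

Series resistances:
  R_stainless steel = L/(kA) = 0.00579/(15.6·42.6) = 8.713×10^-6 K/W
  R_aerogel blanket = L/(kA) = 0.0536/(0.0160·42.6) = 0.07864 K/W
  R_cellular glass = L/(kA) = 0.0470/(0.0623·42.6) = 0.01771 K/W
  R_conv,out = 1/(hA) = 1/(9.55·42.6) = 0.002458 K/W
ΣR = 0.09881 K/W
ΔT = Q·ΣR = 400 × 0.09881 = 39.52 K
Heat flows inward, so T_out = T_in + ΔT = -18.1 + 39.52 = 21.4 °C

T_out = 21.4 °C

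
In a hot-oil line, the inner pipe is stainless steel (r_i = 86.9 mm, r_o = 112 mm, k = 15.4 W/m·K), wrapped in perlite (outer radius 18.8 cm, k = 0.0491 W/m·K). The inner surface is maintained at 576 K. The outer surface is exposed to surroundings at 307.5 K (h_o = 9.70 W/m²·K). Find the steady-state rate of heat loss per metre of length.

Q' = 152 W/m

Treat each layer as a resistance in series:
  R'_stainless steel = ln(0.112/0.0869)/(2πk) = 0.2537/(2π·15.4) = 0.002622 m·K/W
  R'_perlite = ln(0.188/0.112)/(2πk) = 0.5179/(2π·0.0491) = 1.679 m·K/W
  R'_conv,out = 1/(2πr h) = 1/(2π·0.188·9.70) = 0.08728 m·K/W
ΣR = 0.002622 + 1.679 + 0.08728 = 1.769 m·K/W
Q' = ΔT/ΣR = (576 K − 307.5 K)/1.769 = 152 W/m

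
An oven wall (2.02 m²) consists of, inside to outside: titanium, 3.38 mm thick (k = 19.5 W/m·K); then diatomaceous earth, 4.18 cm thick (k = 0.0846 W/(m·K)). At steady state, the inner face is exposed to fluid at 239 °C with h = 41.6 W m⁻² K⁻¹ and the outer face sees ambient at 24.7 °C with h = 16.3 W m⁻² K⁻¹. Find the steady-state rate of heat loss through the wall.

Q = 747 W

Series thermal resistances, inner to outer:
  R_conv,in = 1/(hA) = 1/(41.6·2.02) = 0.01190 K/W
  R_titanium = L/(kA) = 0.00338/(19.5·2.02) = 8.581×10^-5 K/W
  R_diatomaceous earth = L/(kA) = 0.0418/(0.0846·2.02) = 0.2446 K/W
  R_conv,out = 1/(hA) = 1/(16.3·2.02) = 0.03037 K/W
ΣR = 0.01190 + 8.581×10^-5 + 0.2446 + 0.03037 = 0.2870 K/W
Q = ΔT/ΣR = (239 °C − 24.7 °C)/0.2870 = 747 W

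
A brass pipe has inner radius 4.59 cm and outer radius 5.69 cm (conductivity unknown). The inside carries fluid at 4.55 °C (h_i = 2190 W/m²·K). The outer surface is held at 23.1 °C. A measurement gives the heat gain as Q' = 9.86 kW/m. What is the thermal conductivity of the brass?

ΣR = ΔT/Q' = |4.55 − 23.1|/9860 = 0.001881 m·K/W
Known resistances:
  R'_conv,in = 1/(2πr h) = 1/(2π·0.0459·2190) = 0.001583 m·K/W
R_brass = ΣR − ΣR_known = 0.001881 − 0.001583 = 2.980×10^-4 m·K/W
ln(r₂/r₁)/(2πk) = 2.980×10^-4 ⇒ k = 0.2148/(2π·2.980×10^-4) = 115 W/m·K

k = 115 W/m·K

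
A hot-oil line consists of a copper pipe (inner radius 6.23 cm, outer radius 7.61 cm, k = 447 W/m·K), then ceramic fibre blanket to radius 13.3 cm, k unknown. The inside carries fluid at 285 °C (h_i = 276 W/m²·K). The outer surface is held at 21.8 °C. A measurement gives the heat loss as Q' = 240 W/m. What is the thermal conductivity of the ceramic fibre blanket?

k = 0.0817 W/m·K

ΣR = ΔT/Q' = |285 − 21.8|/240 = 1.097 m·K/W
Known resistances:
  R'_conv,in = 1/(2πr h) = 1/(2π·0.0623·276) = 0.009256 m·K/W
  R'_copper = ln(0.0761/0.0623)/(2πk) = 0.2001/(2π·447) = 7.124×10^-5 m·K/W
R_ceramic fibre blanket = ΣR − ΣR_known = 1.097 − 0.009327 = 1.088 m·K/W
ln(r₂/r₁)/(2πk) = 1.088 ⇒ k = 0.5583/(2π·1.088) = 0.0817 W/m·K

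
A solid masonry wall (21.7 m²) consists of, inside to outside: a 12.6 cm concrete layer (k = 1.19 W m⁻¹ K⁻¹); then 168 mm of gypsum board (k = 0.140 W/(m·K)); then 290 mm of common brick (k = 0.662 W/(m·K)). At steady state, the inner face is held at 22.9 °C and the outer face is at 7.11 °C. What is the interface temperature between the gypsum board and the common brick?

Resistance network (inner→outer):
  R_concrete = L/(kA) = 0.126/(1.19·21.7) = 0.004879 K/W
  R_gypsum board = L/(kA) = 0.168/(0.140·21.7) = 0.05530 K/W
  R_common brick = L/(kA) = 0.290/(0.662·21.7) = 0.02019 K/W
ΣR = 0.004879 + 0.05530 + 0.02019 = 0.08037 K/W
Q = ΔT/ΣR = (22.9 °C − 7.11 °C)/0.08037 = 196.5 W
From the inner boundary to the gypsum board/common brick interface, ΣR_partial = 0.06018 K/W.
T_interface = T_in − Q·ΣR_partial = 22.9 °C − (196.5)(0.06018) = 11.1 °C

T = 11.1 °C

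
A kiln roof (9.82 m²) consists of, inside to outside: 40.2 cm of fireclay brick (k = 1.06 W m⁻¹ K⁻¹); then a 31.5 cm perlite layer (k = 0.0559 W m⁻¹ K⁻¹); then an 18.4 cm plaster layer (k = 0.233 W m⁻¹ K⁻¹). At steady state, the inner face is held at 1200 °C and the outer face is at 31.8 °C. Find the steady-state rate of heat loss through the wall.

Treat each layer as a resistance in series:
  R_fireclay brick = L/(kA) = 0.402/(1.06·9.82) = 0.03862 K/W
  R_perlite = L/(kA) = 0.315/(0.0559·9.82) = 0.5738 K/W
  R_plaster = L/(kA) = 0.184/(0.233·9.82) = 0.08042 K/W
ΣR = 0.03862 + 0.5738 + 0.08042 = 0.6928 K/W
Q = ΔT/ΣR = (1200 °C − 31.8 °C)/0.6928 = 1690 W

Q = 1690 W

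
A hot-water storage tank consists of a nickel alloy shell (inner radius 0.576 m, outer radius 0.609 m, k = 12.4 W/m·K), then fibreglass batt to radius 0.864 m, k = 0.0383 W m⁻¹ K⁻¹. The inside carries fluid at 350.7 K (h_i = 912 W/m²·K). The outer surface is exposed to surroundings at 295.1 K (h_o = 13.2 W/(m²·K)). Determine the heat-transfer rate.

Resistance network (inner→outer):
  R_conv,in = 1/(4πr²h) = 1/(4π·0.576²·912) = 2.630×10^-4 K/W
  R_nickel alloy = (1/0.576 − 1/0.609)/(4πk) = 0.09407/(4π·12.4) = 6.037×10^-4 K/W
  R_fibreglass batt = (1/0.609 − 1/0.864)/(4πk) = 0.4846/(4π·0.0383) = 1.007 K/W
  R_conv,out = 1/(4πr²h) = 1/(4π·0.864²·13.2) = 0.008076 K/W
ΣR = 2.630×10^-4 + 6.037×10^-4 + 1.007 + 0.008076 = 1.016 K/W
Q = ΔT/ΣR = (350.7 K − 295.1 K)/1.016 = 54.7 W

Q = 54.7 W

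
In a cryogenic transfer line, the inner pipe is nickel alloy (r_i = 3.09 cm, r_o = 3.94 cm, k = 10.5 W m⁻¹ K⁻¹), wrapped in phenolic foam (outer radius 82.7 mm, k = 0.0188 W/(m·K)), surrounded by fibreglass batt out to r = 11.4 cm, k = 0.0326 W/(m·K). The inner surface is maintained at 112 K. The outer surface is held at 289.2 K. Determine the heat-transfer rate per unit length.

Series thermal resistances, inner to outer:
  R'_nickel alloy = ln(0.0394/0.0309)/(2πk) = 0.2430/(2π·10.5) = 0.003683 m·K/W
  R'_phenolic foam = ln(0.0827/0.0394)/(2πk) = 0.7415/(2π·0.0188) = 6.277 m·K/W
  R'_fibreglass batt = ln(0.114/0.0827)/(2πk) = 0.3210/(2π·0.0326) = 1.567 m·K/W
ΣR = 0.003683 + 6.277 + 1.567 = 7.848 m·K/W
Q' = ΔT/ΣR = (112 K − 289.2 K)/7.848 = -22.6 W/m
(Negative Q' ⇒ heat flows inward; heat gain = 22.6 W/m.)

Q' = 22.6 W/m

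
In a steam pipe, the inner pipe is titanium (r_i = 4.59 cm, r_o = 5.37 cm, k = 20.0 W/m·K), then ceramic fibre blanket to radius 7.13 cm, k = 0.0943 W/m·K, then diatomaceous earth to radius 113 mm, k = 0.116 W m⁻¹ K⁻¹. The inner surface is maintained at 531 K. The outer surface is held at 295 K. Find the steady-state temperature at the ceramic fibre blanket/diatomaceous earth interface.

Resistance network (inner→outer):
  R'_titanium = ln(0.0537/0.0459)/(2πk) = 0.1569/(2π·20.0) = 0.001249 m·K/W
  R'_ceramic fibre blanket = ln(0.0713/0.0537)/(2πk) = 0.2835/(2π·0.0943) = 0.4784 m·K/W
  R'_diatomaceous earth = ln(0.113/0.0713)/(2πk) = 0.4605/(2π·0.116) = 0.6318 m·K/W
ΣR = 0.001249 + 0.4784 + 0.6318 = 1.111 m·K/W
Q' = ΔT/ΣR = (531 K − 295 K)/1.111 = 212.4 W/m
From the inner boundary to the ceramic fibre blanket/diatomaceous earth interface, ΣR_partial = 0.4796 m·K/W.
T_interface = T_in − Q'·ΣR_partial = 531 K − (212.4)(0.4796) = 429 K

T = 429 K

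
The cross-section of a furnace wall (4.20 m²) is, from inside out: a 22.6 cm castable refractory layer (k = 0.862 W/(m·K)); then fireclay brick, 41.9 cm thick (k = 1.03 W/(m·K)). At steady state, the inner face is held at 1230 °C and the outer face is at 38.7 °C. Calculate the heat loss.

Treat each layer as a resistance in series:
  R_castable refractory = L/(kA) = 0.226/(0.862·4.20) = 0.06242 K/W
  R_fireclay brick = L/(kA) = 0.419/(1.03·4.20) = 0.09686 K/W
ΣR = 0.06242 + 0.09686 = 0.1593 K/W
Q = ΔT/ΣR = (1230 °C − 38.7 °C)/0.1593 = 7480 W

Q = 7.48 kW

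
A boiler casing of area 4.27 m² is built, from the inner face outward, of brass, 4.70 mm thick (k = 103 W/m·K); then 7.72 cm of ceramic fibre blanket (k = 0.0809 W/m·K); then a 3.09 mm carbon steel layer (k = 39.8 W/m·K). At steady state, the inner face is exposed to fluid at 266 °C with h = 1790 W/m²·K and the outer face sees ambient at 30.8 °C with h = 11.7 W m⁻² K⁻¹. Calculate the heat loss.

Series thermal resistances, inner to outer:
  R_conv,in = 1/(hA) = 1/(1790·4.27) = 1.308×10^-4 K/W
  R_brass = L/(kA) = 0.00470/(103·4.27) = 1.069×10^-5 K/W
  R_ceramic fibre blanket = L/(kA) = 0.0772/(0.0809·4.27) = 0.2235 K/W
  R_carbon steel = L/(kA) = 0.00309/(39.8·4.27) = 1.818×10^-5 K/W
  R_conv,out = 1/(hA) = 1/(11.7·4.27) = 0.02002 K/W
ΣR = 1.308×10^-4 + 1.069×10^-5 + 0.2235 + 1.818×10^-5 + 0.02002 = 0.2437 K/W
Q = ΔT/ΣR = (266 °C − 30.8 °C)/0.2437 = 965 W

Q = 965 W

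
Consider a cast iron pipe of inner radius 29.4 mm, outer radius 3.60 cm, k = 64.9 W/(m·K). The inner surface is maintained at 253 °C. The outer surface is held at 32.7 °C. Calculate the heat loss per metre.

Q' = 4.44×10^5 W/m

Q' = 2πk·ΔT/ln(r₂/r₁) = 2π × 64.9 × 220.3 / ln(0.0360/0.0294) = 4.44×10^5 W/m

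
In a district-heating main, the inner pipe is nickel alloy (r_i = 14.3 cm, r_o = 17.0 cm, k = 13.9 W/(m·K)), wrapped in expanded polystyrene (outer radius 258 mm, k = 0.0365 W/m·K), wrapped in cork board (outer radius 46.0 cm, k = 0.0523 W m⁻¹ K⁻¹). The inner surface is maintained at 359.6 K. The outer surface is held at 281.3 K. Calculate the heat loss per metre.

Q' = 21.9 W/m

Treat each layer as a resistance in series:
  R'_nickel alloy = ln(0.170/0.143)/(2πk) = 0.1730/(2π·13.9) = 0.001980 m·K/W
  R'_expanded polystyrene = ln(0.258/0.170)/(2πk) = 0.4172/(2π·0.0365) = 1.819 m·K/W
  R'_cork board = ln(0.460/0.258)/(2πk) = 0.5783/(2π·0.0523) = 1.760 m·K/W
ΣR = 0.001980 + 1.819 + 1.760 = 3.581 m·K/W
Q' = ΔT/ΣR = (359.6 K − 281.3 K)/3.581 = 21.9 W/m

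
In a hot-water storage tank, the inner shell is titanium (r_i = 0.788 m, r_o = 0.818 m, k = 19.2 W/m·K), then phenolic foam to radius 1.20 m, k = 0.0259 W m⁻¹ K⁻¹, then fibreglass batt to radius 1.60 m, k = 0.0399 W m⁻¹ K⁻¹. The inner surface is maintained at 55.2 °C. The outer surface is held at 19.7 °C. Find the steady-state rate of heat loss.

Treat each layer as a resistance in series:
  R_titanium = (1/0.788 − 1/0.818)/(4πk) = 0.04654/(4π·19.2) = 1.929×10^-4 K/W
  R_phenolic foam = (1/0.818 − 1/1.20)/(4πk) = 0.3892/(4π·0.0259) = 1.196 K/W
  R_fibreglass batt = (1/1.20 − 1/1.60)/(4πk) = 0.2083/(4π·0.0399) = 0.4155 K/W
ΣR = 1.929×10^-4 + 1.196 + 0.4155 = 1.612 K/W
Q = ΔT/ΣR = (55.2 °C − 19.7 °C)/1.612 = 22.0 W

Q = 22.0 W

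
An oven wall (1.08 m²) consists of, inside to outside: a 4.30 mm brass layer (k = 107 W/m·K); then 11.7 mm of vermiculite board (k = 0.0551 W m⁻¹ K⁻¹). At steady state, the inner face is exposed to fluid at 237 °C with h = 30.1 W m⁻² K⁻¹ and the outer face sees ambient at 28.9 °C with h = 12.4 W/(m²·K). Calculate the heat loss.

Resistance network (inner→outer):
  R_conv,in = 1/(hA) = 1/(30.1·1.08) = 0.03076 K/W
  R_brass = L/(kA) = 0.00430/(107·1.08) = 3.721×10^-5 K/W
  R_vermiculite board = L/(kA) = 0.0117/(0.0551·1.08) = 0.1966 K/W
  R_conv,out = 1/(hA) = 1/(12.4·1.08) = 0.07467 K/W
ΣR = 0.03076 + 3.721×10^-5 + 0.1966 + 0.07467 = 0.3021 K/W
Q = ΔT/ΣR = (237 °C − 28.9 °C)/0.3021 = 689 W

Q = 689 W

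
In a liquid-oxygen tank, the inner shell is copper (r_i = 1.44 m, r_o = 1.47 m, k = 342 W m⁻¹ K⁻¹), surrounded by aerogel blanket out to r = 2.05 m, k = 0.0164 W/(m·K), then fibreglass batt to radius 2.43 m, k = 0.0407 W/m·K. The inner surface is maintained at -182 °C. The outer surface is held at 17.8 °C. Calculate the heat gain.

Q = 184 W

Series thermal resistances, inner to outer:
  R_copper = (1/1.44 − 1/1.47)/(4πk) = 0.01417/(4π·342) = 3.298×10^-6 K/W
  R_aerogel blanket = (1/1.47 − 1/2.05)/(4πk) = 0.1925/(4π·0.0164) = 0.9339 K/W
  R_fibreglass batt = (1/2.05 − 1/2.43)/(4πk) = 0.07628/(4π·0.0407) = 0.1491 K/W
ΣR = 3.298×10^-6 + 0.9339 + 0.1491 = 1.083 K/W
Q = ΔT/ΣR = (-182 °C − 17.8 °C)/1.083 = -184 W
(Negative Q ⇒ heat flows inward; heat gain = 184 W.)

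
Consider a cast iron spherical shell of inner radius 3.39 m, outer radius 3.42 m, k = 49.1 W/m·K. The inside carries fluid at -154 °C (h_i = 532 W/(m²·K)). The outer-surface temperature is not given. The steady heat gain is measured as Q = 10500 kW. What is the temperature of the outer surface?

Sum the resistances:
  R_conv,in = 1/(4πr²h) = 1/(4π·3.39²·532) = 1.302×10^-5 K/W
  R_cast iron = (1/3.39 − 1/3.42)/(4πk) = 0.002588/(4π·49.1) = 4.194×10^-6 K/W
ΣR = 1.721×10^-5 K/W
ΔT = Q·ΣR = 1.05×10^7 × 1.721×10^-5 = 180.7 K
Heat flows inward, so T_out = T_in + ΔT = -154 + 180.7 = 26.7 °C

T_out = 26.7 °C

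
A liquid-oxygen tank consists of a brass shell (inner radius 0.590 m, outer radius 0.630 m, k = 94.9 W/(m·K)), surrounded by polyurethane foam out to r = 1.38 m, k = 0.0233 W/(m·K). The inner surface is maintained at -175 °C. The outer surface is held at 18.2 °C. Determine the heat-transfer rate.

Q = 65.6 W

Treat each layer as a resistance in series:
  R_brass = (1/0.590 − 1/0.630)/(4πk) = 0.1076/(4π·94.9) = 9.024×10^-5 K/W
  R_polyurethane foam = (1/0.630 − 1/1.38)/(4πk) = 0.8627/(4π·0.0233) = 2.946 K/W
ΣR = 9.024×10^-5 + 2.946 = 2.946 K/W
Q = ΔT/ΣR = (-175 °C − 18.2 °C)/2.946 = -65.6 W
(Negative Q ⇒ heat flows inward; heat gain = 65.6 W.)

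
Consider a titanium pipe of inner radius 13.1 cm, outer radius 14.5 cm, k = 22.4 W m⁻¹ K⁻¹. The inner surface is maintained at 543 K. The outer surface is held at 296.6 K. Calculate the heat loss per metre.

Q' = 3.42×10^5 W/m

Q' = 2πk·ΔT/ln(r₂/r₁) = 2π × 22.4 × 246.4 / ln(0.145/0.131) = 3.42×10^5 W/m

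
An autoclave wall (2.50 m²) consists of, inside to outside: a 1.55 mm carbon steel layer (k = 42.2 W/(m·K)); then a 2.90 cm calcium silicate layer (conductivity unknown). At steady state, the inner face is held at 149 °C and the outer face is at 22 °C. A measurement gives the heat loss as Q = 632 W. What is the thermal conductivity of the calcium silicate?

k = 0.0577 W/m·K

ΣR = ΔT/Q = |149 − 22|/632 = 0.2009 K/W
Known resistances:
  R_carbon steel = L/(kA) = 0.00155/(42.2·2.50) = 1.469×10^-5 K/W
R_calcium silicate = ΣR − ΣR_known = 0.2009 − 1.469×10^-5 = 0.2009 K/W
L/(kA) = 0.2009 ⇒ k = 0.0290/(0.2009·2.50) = 0.0577 W/m·K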